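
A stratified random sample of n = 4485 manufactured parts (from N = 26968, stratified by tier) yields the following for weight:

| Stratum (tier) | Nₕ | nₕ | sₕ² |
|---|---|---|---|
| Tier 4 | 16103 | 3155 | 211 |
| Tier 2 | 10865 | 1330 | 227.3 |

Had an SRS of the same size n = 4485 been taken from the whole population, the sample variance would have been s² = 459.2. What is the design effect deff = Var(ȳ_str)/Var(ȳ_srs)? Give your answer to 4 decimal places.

0.5098

Var(ȳ_str) = Σ Wₕ²(1−fₕ)sₕ²/nₕ with Wₕ = Nₕ/26968:
  Tier 4: (16103/26968)²·(1−3155/16103)·211/3155 = 0.019173222
  Tier 2: (10865/26968)²·(1−1330/10865)·227.3/1330 = 0.024344494
  → Var(ȳ_str) = 0.043517716.
Var(ȳ_srs) = (1 − 4485/26968)·459.2/4485 = 0.085358142.
deff = 0.043517716 / 0.085358142 = 0.5098.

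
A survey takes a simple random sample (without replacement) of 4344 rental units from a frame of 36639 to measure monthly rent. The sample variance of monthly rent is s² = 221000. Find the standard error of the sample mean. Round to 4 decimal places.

6.6965

Under SRS without replacement, Var(ȳ) = (1 − f)·s²/n with f = n/N = 4344/36639 = 0.11856219.
Var(ȳ) = (1 − 0.11856219)·221000/4344 = 0.88143781·50.87477 = 44.842946.
SE(ȳ) = √(44.842946) = 6.6965.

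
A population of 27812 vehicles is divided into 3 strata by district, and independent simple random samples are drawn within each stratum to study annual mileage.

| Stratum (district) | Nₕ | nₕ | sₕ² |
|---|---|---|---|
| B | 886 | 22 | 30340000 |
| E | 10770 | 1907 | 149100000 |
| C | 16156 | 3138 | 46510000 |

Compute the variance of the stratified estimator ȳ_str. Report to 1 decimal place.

15043.3

Var(ȳ_str) = Σₕ Wₕ²(1 − fₕ)sₕ²/nₕ with Wₕ = Nₕ/N, N = 27812.
B: Wₕ = 0.03185675; term = 0.03185675²·(1 − 0.02483070)·30340000/22 = 1364.8217.
E: Wₕ = 0.38724292; term = 0.38724292²·(1 − 0.17706592)·149100000/1907 = 9648.4813.
C: Wₕ = 0.58090033; term = 0.58090033²·(1 − 0.19423125)·46510000/3138 = 4030.0188.
Sum = 15043.322.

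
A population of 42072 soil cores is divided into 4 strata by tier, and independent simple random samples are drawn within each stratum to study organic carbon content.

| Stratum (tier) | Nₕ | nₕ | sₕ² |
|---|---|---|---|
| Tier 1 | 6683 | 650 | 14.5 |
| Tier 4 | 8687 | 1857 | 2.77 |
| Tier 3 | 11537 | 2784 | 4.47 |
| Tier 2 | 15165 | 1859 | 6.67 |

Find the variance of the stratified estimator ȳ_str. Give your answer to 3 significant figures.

0.00106

Var(ȳ_str) = Σₕ Wₕ²(1 − fₕ)sₕ²/nₕ with Wₕ = Nₕ/N, N = 42072.
Tier 1: Wₕ = 0.15884674; term = 0.15884674²·(1 − 0.09726171)·14.5/650 = 5.0812799 × 10^-4.
Tier 4: Wₕ = 0.20647937; term = 0.20647937²·(1 − 0.21376770)·2.77/1857 = 5.0000238 × 10^-5.
Tier 3: Wₕ = 0.27422038; term = 0.27422038²·(1 − 0.24131057)·4.47/2784 = 9.1601334 × 10^-5.
Tier 2: Wₕ = 0.36045351; term = 0.36045351²·(1 − 0.12258490)·6.67/1859 = 4.090252 × 10^-4.
Sum = 0.0010587548.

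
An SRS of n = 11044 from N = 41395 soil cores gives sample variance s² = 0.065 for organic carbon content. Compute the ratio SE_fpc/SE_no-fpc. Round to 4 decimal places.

f = n/N = 11044/41395 = 0.26679551.
SE_no-fpc = √(s²/n) = 0.002426015; SE_fpc = √((1−f)s²/n) = 0.0020773326.
Ratio = √(1−f) = 0.85627361.

0.8563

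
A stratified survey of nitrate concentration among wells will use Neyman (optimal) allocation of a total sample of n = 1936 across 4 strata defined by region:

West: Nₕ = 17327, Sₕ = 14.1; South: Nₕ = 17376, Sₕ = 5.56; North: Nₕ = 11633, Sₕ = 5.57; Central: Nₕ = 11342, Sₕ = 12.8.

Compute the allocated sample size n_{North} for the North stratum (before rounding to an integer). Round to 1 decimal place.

Neyman allocation: nₕ = n·NₕSₕ / Σⱼ NⱼSⱼ.
Σ NⱼSⱼ = 17327·14.1 + 17376·5.56 + 11633·5.57 + 11342·12.8 = 550894.67.
n_{North} = 1936·11633·5.57 / 550894.67 = 227.7.

227.7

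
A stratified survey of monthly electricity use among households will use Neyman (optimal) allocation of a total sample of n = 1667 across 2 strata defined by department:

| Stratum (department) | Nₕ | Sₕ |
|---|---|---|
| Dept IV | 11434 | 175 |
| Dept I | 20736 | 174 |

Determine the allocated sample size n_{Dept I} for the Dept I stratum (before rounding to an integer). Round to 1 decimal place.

1072.3

Neyman allocation: nₕ = n·NₕSₕ / Σⱼ NⱼSⱼ.
Σ NⱼSⱼ = 11434·175 + 20736·174 = 5.609014 × 10^6.
n_{Dept I} = 1667·20736·174 / (5.609014 × 10^6) = 1072.3.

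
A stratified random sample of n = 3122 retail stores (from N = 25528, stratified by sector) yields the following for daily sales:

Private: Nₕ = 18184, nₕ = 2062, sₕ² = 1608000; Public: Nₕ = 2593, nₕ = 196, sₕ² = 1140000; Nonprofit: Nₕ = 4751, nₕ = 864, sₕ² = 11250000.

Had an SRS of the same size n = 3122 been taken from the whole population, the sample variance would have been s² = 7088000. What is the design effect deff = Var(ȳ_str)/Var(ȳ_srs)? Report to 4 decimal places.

0.3891

Var(ȳ_str) = Σ Wₕ²(1−fₕ)sₕ²/nₕ with Wₕ = Nₕ/25528:
  Private: (18184/25528)²·(1−2062/18184)·1608000/2062 = 350.81014
  Public: (2593/25528)²·(1−196/2593)·1140000/196 = 55.473523
  Nonprofit: (4751/25528)²·(1−864/4751)·11250000/864 = 368.98165
  → Var(ȳ_str) = 775.26531.
Var(ȳ_srs) = (1 − 3122/25528)·7088000/3122 = 1992.6836.
deff = 775.26531 / 1992.6836 = 0.3891.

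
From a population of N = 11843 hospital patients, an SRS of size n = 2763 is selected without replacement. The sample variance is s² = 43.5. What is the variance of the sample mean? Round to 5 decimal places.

0.01207

Under SRS without replacement, Var(ȳ) = (1 − f)·s²/n with f = n/N = 2763/11843 = 0.23330237.
Var(ȳ) = (1 − 0.23330237)·43.5/2763 = 0.76669763·0.015743757 = 0.012070701.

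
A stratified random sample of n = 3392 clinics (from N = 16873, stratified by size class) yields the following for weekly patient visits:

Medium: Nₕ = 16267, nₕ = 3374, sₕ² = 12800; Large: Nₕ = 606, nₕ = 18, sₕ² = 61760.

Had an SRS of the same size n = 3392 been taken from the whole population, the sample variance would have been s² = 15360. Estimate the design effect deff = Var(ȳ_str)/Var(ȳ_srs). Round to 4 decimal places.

Var(ȳ_str) = Σ Wₕ²(1−fₕ)sₕ²/nₕ with Wₕ = Nₕ/16873:
  Medium: (16267/16873)²·(1−3374/16267)·12800/3374 = 2.794742
  Large: (606/16873)²·(1−18/606)·61760/18 = 4.2943765
  → Var(ȳ_str) = 7.0891185.
Var(ȳ_srs) = (1 − 3392/16873)·15360/3392 = 3.6179718.
deff = 7.0891185 / 3.6179718 = 1.9594.

1.9594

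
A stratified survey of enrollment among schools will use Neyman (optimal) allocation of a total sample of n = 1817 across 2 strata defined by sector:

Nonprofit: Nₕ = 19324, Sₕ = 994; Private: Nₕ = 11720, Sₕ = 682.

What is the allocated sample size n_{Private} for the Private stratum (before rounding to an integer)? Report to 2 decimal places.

533.93

Neyman allocation: nₕ = n·NₕSₕ / Σⱼ NⱼSⱼ.
Σ NⱼSⱼ = 19324·994 + 11720·682 = 2.7201096 × 10^7.
n_{Private} = 1817·11720·682 / (2.7201096 × 10^7) = 533.93.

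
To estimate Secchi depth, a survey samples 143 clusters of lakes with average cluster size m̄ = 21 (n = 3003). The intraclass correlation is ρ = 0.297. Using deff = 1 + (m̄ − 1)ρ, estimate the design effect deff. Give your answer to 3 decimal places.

deff = 1 + (21 − 1)·0.297 = 1 + 5.94 = 6.94.

6.940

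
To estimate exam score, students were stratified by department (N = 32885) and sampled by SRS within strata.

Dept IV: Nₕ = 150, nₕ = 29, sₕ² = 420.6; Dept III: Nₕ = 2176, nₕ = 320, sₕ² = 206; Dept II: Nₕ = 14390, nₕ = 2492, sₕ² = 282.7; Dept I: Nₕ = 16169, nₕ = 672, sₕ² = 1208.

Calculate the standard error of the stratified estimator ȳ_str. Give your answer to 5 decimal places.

Var(ȳ_str) = Σₕ Wₕ²(1 − fₕ)sₕ²/nₕ with Wₕ = Nₕ/N, N = 32885.
Dept IV: Wₕ = 0.00456135; term = 0.00456135²·(1 − 0.19333333)·420.6/29 = 2.4341773 × 10^-4.
Dept III: Wₕ = 0.06616999; term = 0.06616999²·(1 − 0.14705882)·206/320 = 0.0024041326.
Dept II: Wₕ = 0.43758553; term = 0.43758553²·(1 − 0.17317582)·282.7/2492 = 0.017960434.
Dept I: Wₕ = 0.49168314; term = 0.49168314²·(1 − 0.04156101)·1208/672 = 0.41651703.
Sum = 0.43712501.
SE = √(0.43712501) = 0.66115.

0.66115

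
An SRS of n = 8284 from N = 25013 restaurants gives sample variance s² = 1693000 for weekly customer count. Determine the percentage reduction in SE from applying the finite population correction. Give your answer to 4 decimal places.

18.2191

f = n/N = 8284/25013 = 0.33118778.
SE_no-fpc = √(s²/n) = 14.295799; SE_fpc = √((1−f)s²/n) = 11.691239.
Ratio = √(1−f) = 0.81780940. Reduction = 100·(1 − 0.81780940) = 18.2191%.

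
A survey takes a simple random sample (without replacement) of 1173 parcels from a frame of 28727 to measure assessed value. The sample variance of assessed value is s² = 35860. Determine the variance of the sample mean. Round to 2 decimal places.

29.32

Under SRS without replacement, Var(ȳ) = (1 − f)·s²/n with f = n/N = 1173/28727 = 0.04083267.
Var(ȳ) = (1 − 0.04083267)·35860/1173 = 0.95916733·30.571185 = 29.322882.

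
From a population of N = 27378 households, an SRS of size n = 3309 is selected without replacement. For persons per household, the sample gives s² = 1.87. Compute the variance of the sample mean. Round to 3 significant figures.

Under SRS without replacement, Var(ȳ) = (1 − f)·s²/n with f = n/N = 3309/27378 = 0.12086347.
Var(ȳ) = (1 − 0.12086347)·1.87/3309 = 0.87913653·5.6512542 × 10^-4 = 4.968224 × 10^-4.

4.97 × 10^-4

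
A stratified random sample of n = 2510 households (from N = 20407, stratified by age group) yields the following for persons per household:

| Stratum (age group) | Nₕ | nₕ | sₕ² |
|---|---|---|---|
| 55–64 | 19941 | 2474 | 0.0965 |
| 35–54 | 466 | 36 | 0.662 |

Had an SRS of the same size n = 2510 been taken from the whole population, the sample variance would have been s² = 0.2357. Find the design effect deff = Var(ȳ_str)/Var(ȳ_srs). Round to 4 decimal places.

0.5036

Var(ȳ_str) = Σ Wₕ²(1−fₕ)sₕ²/nₕ with Wₕ = Nₕ/20407:
  55–64: (19941/20407)²·(1−2474/19941)·0.0965/2474 = 3.26238 × 10^-5
  35–54: (466/20407)²·(1−36/466)·0.662/36 = 8.8481308 × 10^-6
  → Var(ȳ_str) = 4.1471931 × 10^-5.
Var(ȳ_srs) = (1 − 2510/20407)·0.2357/2510 = 8.2354424 × 10^-5.
deff = (4.1471931 × 10^-5) / (8.2354424 × 10^-5) = 0.5036.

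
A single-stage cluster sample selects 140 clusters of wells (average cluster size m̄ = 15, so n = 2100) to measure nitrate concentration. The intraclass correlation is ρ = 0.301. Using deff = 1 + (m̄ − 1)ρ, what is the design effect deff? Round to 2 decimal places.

deff = 1 + (15 − 1)·0.301 = 1 + 4.214 = 5.214.

5.21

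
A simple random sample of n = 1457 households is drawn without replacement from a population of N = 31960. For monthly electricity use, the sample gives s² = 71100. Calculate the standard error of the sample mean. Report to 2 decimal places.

Under SRS without replacement, Var(ȳ) = (1 − f)·s²/n with f = n/N = 1457/31960 = 0.04558824.
Var(ȳ) = (1 − 0.04558824)·71100/1457 = 0.95441176·48.798902 = 46.574246.
SE(ȳ) = √(46.574246) = 6.82.

6.82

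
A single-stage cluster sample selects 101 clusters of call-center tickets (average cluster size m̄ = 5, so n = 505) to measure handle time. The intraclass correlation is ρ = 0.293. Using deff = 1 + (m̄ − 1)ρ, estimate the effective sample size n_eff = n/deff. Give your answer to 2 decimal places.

deff = 1 + (5 − 1)·0.293 = 1 + 1.172 = 2.172.
n_eff = 505 / 2.172 = 232.50.

232.50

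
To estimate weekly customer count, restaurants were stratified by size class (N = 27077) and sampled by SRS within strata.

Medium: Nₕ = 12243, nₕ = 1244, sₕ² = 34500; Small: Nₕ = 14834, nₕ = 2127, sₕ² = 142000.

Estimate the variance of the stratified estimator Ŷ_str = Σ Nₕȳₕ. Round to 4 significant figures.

Var(Ŷ_str) = Σₕ Nₕ²(1 − fₕ)sₕ²/nₕ.
Medium: 12243²·(1 − 1244/12243)·34500/1244 = 3.7345628 × 10^9.
Small: 14834²·(1 − 2127/14834)·142000/2127 = 1.25841 × 10^10.
Sum = 1.6318663 × 10^10.

1.632 × 10^10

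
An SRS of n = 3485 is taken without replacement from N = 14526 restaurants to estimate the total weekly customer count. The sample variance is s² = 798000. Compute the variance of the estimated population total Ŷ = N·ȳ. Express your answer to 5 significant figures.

Var(Ŷ) = N²·Var(ȳ) = N²·(1 − n/N)·s²/n.
f = 3485/14526 = 0.23991464; Var(ȳ) = 0.76008536·798000/3485 = 174.04537.
Var(Ŷ) = 14526² · 174.04537 = 3.6724387 × 10^10.

3.6724 × 10^10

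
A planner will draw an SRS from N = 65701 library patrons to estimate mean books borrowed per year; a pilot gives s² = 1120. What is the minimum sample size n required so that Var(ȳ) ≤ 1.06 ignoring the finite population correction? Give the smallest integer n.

Without fpc, n₀ = s²/D = 1120/1.06 = 1056.6038.
Rounding up, n = 1057.

1057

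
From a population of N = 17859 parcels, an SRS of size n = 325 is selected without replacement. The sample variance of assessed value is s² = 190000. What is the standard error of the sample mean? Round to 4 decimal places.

Under SRS without replacement, Var(ȳ) = (1 − f)·s²/n with f = n/N = 325/17859 = 0.01819811.
Var(ȳ) = (1 − 0.01819811)·190000/325 = 0.98180189·584.61538 = 573.97649.
SE(ȳ) = √(573.97649) = 23.9578.

23.9578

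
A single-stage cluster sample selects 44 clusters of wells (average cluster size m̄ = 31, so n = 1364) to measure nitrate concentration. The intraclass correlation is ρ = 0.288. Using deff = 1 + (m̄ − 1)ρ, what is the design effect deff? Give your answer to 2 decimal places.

deff = 1 + (31 − 1)·0.288 = 1 + 8.64 = 9.64.

9.64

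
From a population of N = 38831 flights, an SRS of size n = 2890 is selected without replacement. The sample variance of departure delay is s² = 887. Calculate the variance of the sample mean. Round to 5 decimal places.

Under SRS without replacement, Var(ȳ) = (1 − f)·s²/n with f = n/N = 2890/38831 = 0.07442507.
Var(ȳ) = (1 − 0.07442507)·887/2890 = 0.92557493·0.30692042 = 0.28407784.

0.28408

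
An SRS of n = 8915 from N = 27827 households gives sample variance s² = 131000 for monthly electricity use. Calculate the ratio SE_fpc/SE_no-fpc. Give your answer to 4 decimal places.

f = n/N = 8915/27827 = 0.32037230.
SE_no-fpc = √(s²/n) = 3.8333191; SE_fpc = √((1−f)s²/n) = 3.1601705.
Ratio = √(1−f) = 0.82439535.

0.8244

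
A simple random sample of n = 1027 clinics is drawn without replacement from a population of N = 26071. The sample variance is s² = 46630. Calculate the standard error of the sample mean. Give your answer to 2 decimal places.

6.60

Under SRS without replacement, Var(ȳ) = (1 − f)·s²/n with f = n/N = 1027/26071 = 0.03939243.
Var(ȳ) = (1 − 0.03939243)·46630/1027 = 0.96060757·45.40409 = 43.615512.
SE(ȳ) = √(43.615512) = 6.60.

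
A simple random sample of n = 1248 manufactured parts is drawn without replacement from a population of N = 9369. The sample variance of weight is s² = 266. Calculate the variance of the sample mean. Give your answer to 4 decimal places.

Under SRS without replacement, Var(ȳ) = (1 − f)·s²/n with f = n/N = 1248/9369 = 0.13320525.
Var(ȳ) = (1 − 0.13320525)·266/1248 = 0.86679475·0.21314103 = 0.18474952.

0.1847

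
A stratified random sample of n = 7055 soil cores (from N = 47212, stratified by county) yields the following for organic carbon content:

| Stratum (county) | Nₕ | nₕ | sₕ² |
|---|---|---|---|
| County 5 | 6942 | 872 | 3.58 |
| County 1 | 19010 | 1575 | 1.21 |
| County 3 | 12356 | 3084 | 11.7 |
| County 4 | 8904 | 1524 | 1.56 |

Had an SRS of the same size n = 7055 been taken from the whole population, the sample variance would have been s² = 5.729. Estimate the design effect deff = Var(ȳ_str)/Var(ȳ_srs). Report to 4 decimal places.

0.6038

Var(ȳ_str) = Σ Wₕ²(1−fₕ)sₕ²/nₕ with Wₕ = Nₕ/47212:
  County 5: (6942/47212)²·(1−872/6942)·3.58/872 = 7.7613103 × 10^-5
  County 1: (19010/47212)²·(1−1575/19010)·1.21/1575 = 1.1423629 × 10^-4
  County 3: (12356/47212)²·(1−3084/12356)·11.7/3084 = 1.9499255 × 10^-4
  County 4: (8904/47212)²·(1−1524/8904)·1.56/1524 = 3.017702 × 10^-5
  → Var(ȳ_str) = 4.1701896 × 10^-4.
Var(ȳ_srs) = (1 − 7055/47212)·5.729/7055 = 6.9070192 × 10^-4.
deff = (4.1701896 × 10^-4) / (6.9070192 × 10^-4) = 0.6038.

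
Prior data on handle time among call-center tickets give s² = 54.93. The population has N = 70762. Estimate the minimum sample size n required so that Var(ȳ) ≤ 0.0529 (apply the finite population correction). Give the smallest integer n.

Without fpc, n₀ = s²/D = 54.93/0.0529 = 1038.3743.
With fpc, (1 − n/N)·s²/n ≤ D requires n ≥ n₀/(1 + n₀/N) = 1038.3743/(1 + 1038.3743/70762) = 1023.3574.
Rounding up, n = 1024.

1024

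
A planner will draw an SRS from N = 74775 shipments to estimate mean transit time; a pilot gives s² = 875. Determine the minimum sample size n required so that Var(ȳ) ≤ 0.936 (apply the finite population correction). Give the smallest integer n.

Without fpc, n₀ = s²/D = 875/0.936 = 934.8291.
With fpc, (1 − n/N)·s²/n ≤ D requires n ≥ n₀/(1 + n₀/N) = 934.8291/(1 + 934.8291/74775) = 923.2863.
Rounding up, n = 924.

924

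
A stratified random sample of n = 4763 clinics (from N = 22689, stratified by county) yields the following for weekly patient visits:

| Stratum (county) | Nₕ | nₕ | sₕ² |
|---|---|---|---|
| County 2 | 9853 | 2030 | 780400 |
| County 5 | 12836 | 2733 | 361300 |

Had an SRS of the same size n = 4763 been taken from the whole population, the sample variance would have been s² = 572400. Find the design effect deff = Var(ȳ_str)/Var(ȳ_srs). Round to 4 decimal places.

Var(ȳ_str) = Σ Wₕ²(1−fₕ)sₕ²/nₕ with Wₕ = Nₕ/22689:
  County 2: (9853/22689)²·(1−2030/9853)·780400/2030 = 57.56153
  County 5: (12836/22689)²·(1−2733/12836)·361300/2733 = 33.302565
  → Var(ȳ_str) = 90.864095.
Var(ȳ_srs) = (1 − 4763/22689)·572400/4763 = 94.948275.
deff = 90.864095 / 94.948275 = 0.9570.

0.9570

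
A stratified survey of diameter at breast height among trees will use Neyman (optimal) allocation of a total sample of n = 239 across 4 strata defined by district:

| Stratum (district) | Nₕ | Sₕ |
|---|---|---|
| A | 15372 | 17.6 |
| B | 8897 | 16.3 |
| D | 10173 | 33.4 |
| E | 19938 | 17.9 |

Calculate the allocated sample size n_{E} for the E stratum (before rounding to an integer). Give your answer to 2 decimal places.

76.69

Neyman allocation: nₕ = n·NₕSₕ / Σⱼ NⱼSⱼ.
Σ NⱼSⱼ = 15372·17.6 + 8897·16.3 + 10173·33.4 + 19938·17.9 = 1.1122367 × 10^6.
n_{E} = 239·19938·17.9 / (1.1122367 × 10^6) = 76.69.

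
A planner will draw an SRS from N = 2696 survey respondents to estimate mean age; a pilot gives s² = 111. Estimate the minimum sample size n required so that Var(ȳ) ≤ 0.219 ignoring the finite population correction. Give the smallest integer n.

Without fpc, n₀ = s²/D = 111/0.219 = 506.8493.
Rounding up, n = 507.

507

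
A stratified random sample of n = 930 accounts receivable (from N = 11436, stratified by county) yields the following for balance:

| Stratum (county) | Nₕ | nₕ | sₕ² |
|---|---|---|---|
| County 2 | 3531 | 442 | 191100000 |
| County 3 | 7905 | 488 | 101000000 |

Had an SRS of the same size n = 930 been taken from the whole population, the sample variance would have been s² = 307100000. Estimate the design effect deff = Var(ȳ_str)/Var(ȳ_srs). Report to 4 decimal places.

Var(ȳ_str) = Σ Wₕ²(1−fₕ)sₕ²/nₕ with Wₕ = Nₕ/11436:
  County 2: (3531/11436)²·(1−442/3531)·191100000/442 = 36058.342
  County 3: (7905/11436)²·(1−488/7905)·101000000/488 = 92786.205
  → Var(ȳ_str) = 128844.55.
Var(ȳ_srs) = (1 − 930/11436)·307100000/930 = 303361.26.
deff = 128844.55 / 303361.26 = 0.4247.

0.4247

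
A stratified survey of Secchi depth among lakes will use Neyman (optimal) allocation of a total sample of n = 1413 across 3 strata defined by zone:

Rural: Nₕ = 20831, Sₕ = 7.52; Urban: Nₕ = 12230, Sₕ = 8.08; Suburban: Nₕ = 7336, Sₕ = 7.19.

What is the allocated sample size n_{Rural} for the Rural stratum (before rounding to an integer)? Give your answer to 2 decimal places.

718.16

Neyman allocation: nₕ = n·NₕSₕ / Σⱼ NⱼSⱼ.
Σ NⱼSⱼ = 20831·7.52 + 12230·8.08 + 7336·7.19 = 308213.36.
n_{Rural} = 1413·20831·7.52 / 308213.36 = 718.16.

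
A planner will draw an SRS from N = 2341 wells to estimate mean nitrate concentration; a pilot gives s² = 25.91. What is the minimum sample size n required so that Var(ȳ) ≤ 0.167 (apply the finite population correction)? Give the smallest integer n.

Without fpc, n₀ = s²/D = 25.91/0.167 = 155.1497.
With fpc, (1 − n/N)·s²/n ≤ D requires n ≥ n₀/(1 + n₀/N) = 155.1497/(1 + 155.1497/2341) = 145.5063.
Rounding up, n = 146.

146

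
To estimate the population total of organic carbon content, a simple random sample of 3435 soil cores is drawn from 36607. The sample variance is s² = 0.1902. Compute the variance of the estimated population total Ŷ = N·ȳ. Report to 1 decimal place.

67238.7

Var(Ŷ) = N²·Var(ȳ) = N²·(1 − n/N)·s²/n.
f = 3435/36607 = 0.09383451; Var(ȳ) = 0.90616549·0.1902/3435 = 5.0175451 × 10^-5.
Var(Ŷ) = 36607² · (5.0175451 × 10^-5) = 67238.74.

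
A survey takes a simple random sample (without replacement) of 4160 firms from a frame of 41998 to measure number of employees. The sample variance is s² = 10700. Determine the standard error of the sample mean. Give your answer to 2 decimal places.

1.52

Under SRS without replacement, Var(ȳ) = (1 − f)·s²/n with f = n/N = 4160/41998 = 0.09905234.
Var(ȳ) = (1 − 0.09905234)·10700/4160 = 0.90094766·2.5721154 = 2.3173413.
SE(ȳ) = √(2.3173413) = 1.52.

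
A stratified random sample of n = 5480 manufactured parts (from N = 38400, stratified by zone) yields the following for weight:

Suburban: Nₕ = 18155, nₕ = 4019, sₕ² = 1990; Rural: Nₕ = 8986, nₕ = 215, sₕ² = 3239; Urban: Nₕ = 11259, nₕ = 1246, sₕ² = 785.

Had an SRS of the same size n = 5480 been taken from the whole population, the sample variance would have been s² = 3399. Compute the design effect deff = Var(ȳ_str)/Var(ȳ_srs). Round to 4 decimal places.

Var(ȳ_str) = Σ Wₕ²(1−fₕ)sₕ²/nₕ with Wₕ = Nₕ/38400:
  Suburban: (18155/38400)²·(1−4019/18155)·1990/4019 = 0.086177802
  Rural: (8986/38400)²·(1−215/8986)·3239/215 = 0.80524042
  Urban: (11259/38400)²·(1−1246/11259)·785/1246 = 0.0481674
  → Var(ȳ_str) = 0.93958562.
Var(ȳ_srs) = (1 − 5480/38400)·3399/5480 = 0.53173985.
deff = 0.93958562 / 0.53173985 = 1.7670.

1.7670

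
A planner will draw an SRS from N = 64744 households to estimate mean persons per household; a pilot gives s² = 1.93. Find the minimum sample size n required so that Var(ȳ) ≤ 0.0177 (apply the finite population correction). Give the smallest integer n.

Without fpc, n₀ = s²/D = 1.93/0.0177 = 109.0395.
With fpc, (1 − n/N)·s²/n ≤ D requires n ≥ n₀/(1 + n₀/N) = 109.0395/(1 + 109.0395/64744) = 108.8562.
Rounding up, n = 109.

109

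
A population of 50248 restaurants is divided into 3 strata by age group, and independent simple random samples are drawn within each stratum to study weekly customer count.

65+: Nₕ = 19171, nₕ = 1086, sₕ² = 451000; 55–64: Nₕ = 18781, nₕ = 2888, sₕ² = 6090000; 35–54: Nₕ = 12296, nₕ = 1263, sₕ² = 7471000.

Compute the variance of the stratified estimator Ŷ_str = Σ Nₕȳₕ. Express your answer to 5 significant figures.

Var(Ŷ_str) = Σₕ Nₕ²(1 − fₕ)sₕ²/nₕ.
65+: 19171²·(1 − 1086/19171)·451000/1086 = 1.439826 × 10^11.
55–64: 18781²·(1 − 2888/18781)·6090000/2888 = 6.2942603 × 10^11.
35–54: 12296²·(1 − 1263/12296)·7471000/1263 = 8.0247749 × 10^11.
Sum = 1.5758861 × 10^12.

1.5759 × 10^12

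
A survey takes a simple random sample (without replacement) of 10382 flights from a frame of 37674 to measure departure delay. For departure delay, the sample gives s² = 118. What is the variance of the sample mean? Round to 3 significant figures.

0.00823

Under SRS without replacement, Var(ȳ) = (1 − f)·s²/n with f = n/N = 10382/37674 = 0.27557467.
Var(ȳ) = (1 − 0.27557467)·118/10382 = 0.72442533·0.011365825 = 0.0082336919.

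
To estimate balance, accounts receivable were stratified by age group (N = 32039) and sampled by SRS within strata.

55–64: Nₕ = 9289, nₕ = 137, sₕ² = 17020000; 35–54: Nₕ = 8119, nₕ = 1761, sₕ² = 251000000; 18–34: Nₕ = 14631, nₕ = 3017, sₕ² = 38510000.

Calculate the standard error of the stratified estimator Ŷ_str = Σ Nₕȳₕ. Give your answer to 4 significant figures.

Var(Ŷ_str) = Σₕ Nₕ²(1 − fₕ)sₕ²/nₕ.
55–64: 9289²·(1 − 137/9289)·17020000/137 = 1.056146 × 10^13.
35–54: 8119²·(1 − 1761/8119)·251000000/1761 = 7.3576213 × 10^12.
18–34: 14631²·(1 − 3017/14631)·38510000/3017 = 2.1689725 × 10^12.
Sum = 2.0088054 × 10^13.
SE = √(2.0088054 × 10^13) = 4.482 × 10^6.

4.482 × 10^6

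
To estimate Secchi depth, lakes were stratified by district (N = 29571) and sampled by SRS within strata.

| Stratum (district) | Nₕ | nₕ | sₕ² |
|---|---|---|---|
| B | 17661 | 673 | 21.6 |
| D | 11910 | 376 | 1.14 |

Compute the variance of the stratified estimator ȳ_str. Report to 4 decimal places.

0.0115

Var(ȳ_str) = Σₕ Wₕ²(1 − fₕ)sₕ²/nₕ with Wₕ = Nₕ/N, N = 29571.
B: Wₕ = 0.59724054; term = 0.59724054²·(1 − 0.03810656)·21.6/673 = 0.011011949.
D: Wₕ = 0.40275946; term = 0.40275946²·(1 − 0.03157011)·1.14/376 = 4.7629573 × 10^-4.
Sum = 0.011488245.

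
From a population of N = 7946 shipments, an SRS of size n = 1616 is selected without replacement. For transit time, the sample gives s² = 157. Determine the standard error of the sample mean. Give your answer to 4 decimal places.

Under SRS without replacement, Var(ȳ) = (1 − f)·s²/n with f = n/N = 1616/7946 = 0.20337277.
Var(ȳ) = (1 − 0.20337277)·157/1616 = 0.79662723·0.097153465 = 0.077395096.
SE(ȳ) = √(0.077395096) = 0.2782.

0.2782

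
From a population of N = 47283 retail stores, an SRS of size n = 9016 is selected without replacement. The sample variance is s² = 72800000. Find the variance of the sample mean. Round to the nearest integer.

Under SRS without replacement, Var(ȳ) = (1 − f)·s²/n with f = n/N = 9016/47283 = 0.19068164.
Var(ȳ) = (1 − 0.19068164)·72800000/9016 = 0.80931836·8074.5342 = 6534.8687.

6535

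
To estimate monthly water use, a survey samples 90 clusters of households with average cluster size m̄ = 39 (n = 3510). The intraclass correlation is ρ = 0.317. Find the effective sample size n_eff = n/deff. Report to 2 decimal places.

269.05

deff = 1 + (39 − 1)·0.317 = 1 + 12.046 = 13.046.
n_eff = 3510 / 13.046 = 269.05.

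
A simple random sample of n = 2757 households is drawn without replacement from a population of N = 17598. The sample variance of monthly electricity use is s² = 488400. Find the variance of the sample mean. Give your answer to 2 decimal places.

Under SRS without replacement, Var(ȳ) = (1 − f)·s²/n with f = n/N = 2757/17598 = 0.15666553.
Var(ȳ) = (1 − 0.15666553)·488400/2757 = 0.84333447·177.14908 = 149.39592.

149.40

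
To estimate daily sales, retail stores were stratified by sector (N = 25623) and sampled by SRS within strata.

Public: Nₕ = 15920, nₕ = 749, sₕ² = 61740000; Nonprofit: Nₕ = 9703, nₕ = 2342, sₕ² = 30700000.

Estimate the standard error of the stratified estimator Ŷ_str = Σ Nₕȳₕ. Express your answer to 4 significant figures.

Var(Ŷ_str) = Σₕ Nₕ²(1 − fₕ)sₕ²/nₕ.
Public: 15920²·(1 − 749/15920)·61740000/749 = 1.9908662 × 10^13.
Nonprofit: 9703²·(1 − 2342/9703)·30700000/2342 = 9.362554 × 10^11.
Sum = 2.0844917 × 10^13.
SE = √(2.0844917 × 10^13) = 4.566 × 10^6.

4.566 × 10^6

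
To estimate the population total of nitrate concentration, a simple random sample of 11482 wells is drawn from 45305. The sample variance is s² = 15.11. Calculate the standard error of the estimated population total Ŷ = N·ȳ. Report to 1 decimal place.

Var(Ŷ) = N²·Var(ȳ) = N²·(1 − n/N)·s²/n.
f = 11482/45305 = 0.25343781; Var(ȳ) = 0.74656219·15.11/11482 = 9.8245556 × 10^-4.
Var(Ŷ) = 45305² · (9.8245556 × 10^-4) = 2.0165323 × 10^6.
SE(Ŷ) = √(2.0165323 × 10^6) = 1420.0.

1420.0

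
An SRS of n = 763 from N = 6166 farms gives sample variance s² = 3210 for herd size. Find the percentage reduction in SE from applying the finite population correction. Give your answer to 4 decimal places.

f = n/N = 763/6166 = 0.12374311.
SE_no-fpc = √(s²/n) = 2.0511161; SE_fpc = √((1−f)s²/n) = 1.920021.
Ratio = √(1−f) = 0.93608594. Reduction = 100·(1 − 0.93608594) = 6.3914%.

6.3914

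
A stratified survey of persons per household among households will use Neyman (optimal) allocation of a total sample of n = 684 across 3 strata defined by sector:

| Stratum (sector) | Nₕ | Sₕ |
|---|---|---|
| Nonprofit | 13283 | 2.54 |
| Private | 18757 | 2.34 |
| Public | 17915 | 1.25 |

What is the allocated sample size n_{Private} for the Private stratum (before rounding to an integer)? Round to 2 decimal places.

Neyman allocation: nₕ = n·NₕSₕ / Σⱼ NⱼSⱼ.
Σ NⱼSⱼ = 13283·2.54 + 18757·2.34 + 17915·1.25 = 100023.95.
n_{Private} = 684·18757·2.34 / 100023.95 = 300.15.

300.15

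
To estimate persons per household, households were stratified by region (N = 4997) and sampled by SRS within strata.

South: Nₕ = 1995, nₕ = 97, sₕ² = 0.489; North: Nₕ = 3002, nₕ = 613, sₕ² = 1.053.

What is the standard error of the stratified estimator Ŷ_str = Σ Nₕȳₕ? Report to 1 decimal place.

Var(Ŷ_str) = Σₕ Nₕ²(1 − fₕ)sₕ²/nₕ.
South: 1995²·(1 − 97/1995)·0.489/97 = 19088.695.
North: 3002²·(1 − 613/3002)·1.053/613 = 12319.547.
Sum = 31408.242.
SE = √(31408.242) = 177.2.

177.2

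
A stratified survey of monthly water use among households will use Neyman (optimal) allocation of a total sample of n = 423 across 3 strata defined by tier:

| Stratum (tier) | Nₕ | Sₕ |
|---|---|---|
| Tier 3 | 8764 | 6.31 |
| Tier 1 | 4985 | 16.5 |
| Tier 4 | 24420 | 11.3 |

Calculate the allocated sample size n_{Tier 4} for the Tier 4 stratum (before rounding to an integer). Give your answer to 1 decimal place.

Neyman allocation: nₕ = n·NₕSₕ / Σⱼ NⱼSⱼ.
Σ NⱼSⱼ = 8764·6.31 + 4985·16.5 + 24420·11.3 = 413499.34.
n_{Tier 4} = 423·24420·11.3 / 413499.34 = 282.3.

282.3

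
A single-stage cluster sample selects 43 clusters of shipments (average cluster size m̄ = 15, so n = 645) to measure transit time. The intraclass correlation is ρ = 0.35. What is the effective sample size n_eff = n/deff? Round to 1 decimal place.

deff = 1 + (15 − 1)·0.35 = 1 + 4.9 = 5.9.
n_eff = 645 / 5.9 = 109.3.

109.3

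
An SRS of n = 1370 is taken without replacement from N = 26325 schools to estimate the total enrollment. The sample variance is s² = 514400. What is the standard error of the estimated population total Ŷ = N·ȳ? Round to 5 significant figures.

496650

Var(Ŷ) = N²·Var(ȳ) = N²·(1 − n/N)·s²/n.
f = 1370/26325 = 0.05204179; Var(ȳ) = 0.94795821·514400/1370 = 355.93409.
Var(Ŷ) = 26325² · 355.93409 = 2.4666433 × 10^11.
SE(Ŷ) = √(2.4666433 × 10^11) = 496650.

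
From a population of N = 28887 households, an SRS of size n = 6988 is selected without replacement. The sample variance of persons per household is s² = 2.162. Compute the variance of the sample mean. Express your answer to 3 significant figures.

Under SRS without replacement, Var(ȳ) = (1 − f)·s²/n with f = n/N = 6988/28887 = 0.24190812.
Var(ȳ) = (1 − 0.24190812)·2.162/6988 = 0.75809188·3.0938752 × 10^-4 = 2.3454417 × 10^-4.

2.35 × 10^-4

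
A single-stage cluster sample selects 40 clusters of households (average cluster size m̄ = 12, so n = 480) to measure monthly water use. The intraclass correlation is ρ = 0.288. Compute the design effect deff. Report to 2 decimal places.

deff = 1 + (12 − 1)·0.288 = 1 + 3.168 = 4.168.

4.17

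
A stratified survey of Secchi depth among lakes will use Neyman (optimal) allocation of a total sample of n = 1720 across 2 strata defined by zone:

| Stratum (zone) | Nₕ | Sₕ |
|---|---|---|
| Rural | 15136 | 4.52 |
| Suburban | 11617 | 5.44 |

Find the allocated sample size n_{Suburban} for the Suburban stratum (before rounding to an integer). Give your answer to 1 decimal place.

Neyman allocation: nₕ = n·NₕSₕ / Σⱼ NⱼSⱼ.
Σ NⱼSⱼ = 15136·4.52 + 11617·5.44 = 131611.2.
n_{Suburban} = 1720·11617·5.44 / 131611.2 = 825.9.

825.9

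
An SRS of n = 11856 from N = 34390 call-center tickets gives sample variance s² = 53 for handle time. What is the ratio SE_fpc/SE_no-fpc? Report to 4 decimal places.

0.8095

f = n/N = 11856/34390 = 0.34475138.
SE_no-fpc = √(s²/n) = 0.06686038; SE_fpc = √((1−f)s²/n) = 0.054121758.
Ratio = √(1−f) = 0.80947429.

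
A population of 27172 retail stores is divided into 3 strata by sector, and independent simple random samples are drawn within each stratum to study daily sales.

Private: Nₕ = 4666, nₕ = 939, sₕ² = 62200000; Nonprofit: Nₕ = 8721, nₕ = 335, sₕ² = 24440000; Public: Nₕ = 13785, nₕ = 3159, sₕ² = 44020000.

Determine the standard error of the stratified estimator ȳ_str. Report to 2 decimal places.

Var(ȳ_str) = Σₕ Wₕ²(1 − fₕ)sₕ²/nₕ with Wₕ = Nₕ/N, N = 27172.
Private: Wₕ = 0.17172089; term = 0.17172089²·(1 − 0.20124303)·62200000/939 = 1560.2195.
Nonprofit: Wₕ = 0.32095540; term = 0.32095540²·(1 − 0.03841303)·24440000/335 = 7226.6052.
Public: Wₕ = 0.50732372; term = 0.50732372²·(1 − 0.22916213)·44020000/3159 = 2764.6094.
Sum = 11551.434.
SE = √(11551.434) = 107.48.

107.48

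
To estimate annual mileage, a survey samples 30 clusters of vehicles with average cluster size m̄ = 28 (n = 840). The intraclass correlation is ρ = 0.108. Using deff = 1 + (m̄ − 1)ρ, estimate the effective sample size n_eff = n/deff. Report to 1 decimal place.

214.5

deff = 1 + (28 − 1)·0.108 = 1 + 2.916 = 3.916.
n_eff = 840 / 3.916 = 214.5.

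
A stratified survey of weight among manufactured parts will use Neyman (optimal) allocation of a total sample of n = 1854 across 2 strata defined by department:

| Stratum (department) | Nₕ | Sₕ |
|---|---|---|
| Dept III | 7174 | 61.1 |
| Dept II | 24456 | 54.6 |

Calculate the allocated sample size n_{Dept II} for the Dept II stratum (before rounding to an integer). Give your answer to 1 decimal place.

Neyman allocation: nₕ = n·NₕSₕ / Σⱼ NⱼSⱼ.
Σ NⱼSⱼ = 7174·61.1 + 24456·54.6 = 1.773629 × 10^6.
n_{Dept II} = 1854·24456·54.6 / (1.773629 × 10^6) = 1395.8.

1395.8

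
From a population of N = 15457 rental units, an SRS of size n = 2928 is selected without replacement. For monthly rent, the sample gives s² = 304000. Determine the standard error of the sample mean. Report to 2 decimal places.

9.17

Under SRS without replacement, Var(ȳ) = (1 − f)·s²/n with f = n/N = 2928/15457 = 0.18942874.
Var(ȳ) = (1 − 0.18942874)·304000/2928 = 0.81057126·103.82514 = 84.157672.
SE(ȳ) = √(84.157672) = 9.17.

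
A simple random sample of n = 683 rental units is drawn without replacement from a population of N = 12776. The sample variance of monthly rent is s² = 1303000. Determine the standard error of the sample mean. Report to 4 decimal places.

Under SRS without replacement, Var(ȳ) = (1 − f)·s²/n with f = n/N = 683/12776 = 0.05345961.
Var(ȳ) = (1 − 0.05345961)·1303000/683 = 0.94654039·1907.7599 = 1805.7718.
SE(ȳ) = √(1805.7718) = 42.4944.

42.4944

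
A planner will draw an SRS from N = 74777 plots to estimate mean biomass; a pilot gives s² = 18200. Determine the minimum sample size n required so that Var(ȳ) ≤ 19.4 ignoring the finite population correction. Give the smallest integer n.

Without fpc, n₀ = s²/D = 18200/19.4 = 938.1443.
Rounding up, n = 939.

939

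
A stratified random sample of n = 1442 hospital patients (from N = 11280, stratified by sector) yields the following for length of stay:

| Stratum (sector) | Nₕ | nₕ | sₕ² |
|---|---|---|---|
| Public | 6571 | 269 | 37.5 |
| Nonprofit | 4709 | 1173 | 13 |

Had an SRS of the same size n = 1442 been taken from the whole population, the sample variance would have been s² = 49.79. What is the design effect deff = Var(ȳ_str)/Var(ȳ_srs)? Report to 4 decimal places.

1.5548

Var(ȳ_str) = Σ Wₕ²(1−fₕ)sₕ²/nₕ with Wₕ = Nₕ/11280:
  Public: (6571/11280)²·(1−269/6571)·37.5/269 = 0.045370196
  Nonprofit: (4709/11280)²·(1−1173/4709)·13/1173 = 0.0014503342
  → Var(ȳ_str) = 0.04682053.
Var(ȳ_srs) = (1 − 1442/11280)·49.79/1442 = 0.030114426.
deff = 0.04682053 / 0.030114426 = 1.5548.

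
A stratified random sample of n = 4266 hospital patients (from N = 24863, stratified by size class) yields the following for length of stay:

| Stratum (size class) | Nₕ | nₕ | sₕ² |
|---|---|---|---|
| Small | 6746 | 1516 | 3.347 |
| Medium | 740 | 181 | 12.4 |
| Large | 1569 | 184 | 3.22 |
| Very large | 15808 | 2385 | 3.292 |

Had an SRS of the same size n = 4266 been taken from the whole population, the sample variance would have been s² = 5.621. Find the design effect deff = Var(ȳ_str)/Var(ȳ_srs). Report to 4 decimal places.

0.6479

Var(ȳ_str) = Σ Wₕ²(1−fₕ)sₕ²/nₕ with Wₕ = Nₕ/24863:
  Small: (6746/24863)²·(1−1516/6746)·3.347/1516 = 1.2600781 × 10^-4
  Medium: (740/24863)²·(1−181/740)·12.4/181 = 4.5843691 × 10^-5
  Large: (1569/24863)²·(1−184/1569)·3.22/184 = 6.1518212 × 10^-5
  Very large: (15808/24863)²·(1−2385/15808)·3.292/2385 = 4.7379547 × 10^-4
  → Var(ȳ_str) = 7.0716518 × 10^-4.
Var(ȳ_srs) = (1 − 4266/24863)·5.621/4266 = 0.0010915488.
deff = (7.0716518 × 10^-4) / 0.0010915488 = 0.6479.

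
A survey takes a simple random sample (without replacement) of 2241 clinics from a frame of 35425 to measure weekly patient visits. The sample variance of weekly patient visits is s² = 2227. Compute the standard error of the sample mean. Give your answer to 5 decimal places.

0.96483

Under SRS without replacement, Var(ȳ) = (1 − f)·s²/n with f = n/N = 2241/35425 = 0.06326041.
Var(ȳ) = (1 − 0.06326041)·2227/2241 = 0.93673959·0.99375279 = 0.93088758.
SE(ȳ) = √(0.93088758) = 0.96483.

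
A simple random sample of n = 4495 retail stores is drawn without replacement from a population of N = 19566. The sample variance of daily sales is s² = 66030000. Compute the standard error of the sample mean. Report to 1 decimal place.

Under SRS without replacement, Var(ȳ) = (1 − f)·s²/n with f = n/N = 4495/19566 = 0.22973526.
Var(ȳ) = (1 − 0.22973526)·66030000/4495 = 0.77026474·14689.655 = 11314.923.
SE(ȳ) = √(11314.923) = 106.4.

106.4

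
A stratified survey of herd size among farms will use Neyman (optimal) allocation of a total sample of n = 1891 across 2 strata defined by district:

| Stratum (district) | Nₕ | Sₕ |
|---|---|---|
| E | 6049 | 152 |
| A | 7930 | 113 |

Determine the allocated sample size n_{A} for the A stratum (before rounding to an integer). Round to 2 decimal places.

Neyman allocation: nₕ = n·NₕSₕ / Σⱼ NⱼSⱼ.
Σ NⱼSⱼ = 6049·152 + 7930·113 = 1.815538 × 10^6.
n_{A} = 1891·7930·113 / (1.815538 × 10^6) = 933.34.

933.34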